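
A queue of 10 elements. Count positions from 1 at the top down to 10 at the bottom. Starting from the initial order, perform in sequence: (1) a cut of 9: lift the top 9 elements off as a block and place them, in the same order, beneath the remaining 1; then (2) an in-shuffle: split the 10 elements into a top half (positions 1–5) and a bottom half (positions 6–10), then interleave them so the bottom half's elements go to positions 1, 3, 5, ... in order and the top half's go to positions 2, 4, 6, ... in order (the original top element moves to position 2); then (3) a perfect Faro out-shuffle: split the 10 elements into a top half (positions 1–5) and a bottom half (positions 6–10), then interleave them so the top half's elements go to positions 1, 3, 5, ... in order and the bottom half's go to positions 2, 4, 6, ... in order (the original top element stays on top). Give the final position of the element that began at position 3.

Track the element from position 3 forward through each operation:
  after op 1 (cut 9): 3 → 4
  after op 2 (in-shuffle): 4 → 8
  after op 3 (out-shuffle): 8 → 6

6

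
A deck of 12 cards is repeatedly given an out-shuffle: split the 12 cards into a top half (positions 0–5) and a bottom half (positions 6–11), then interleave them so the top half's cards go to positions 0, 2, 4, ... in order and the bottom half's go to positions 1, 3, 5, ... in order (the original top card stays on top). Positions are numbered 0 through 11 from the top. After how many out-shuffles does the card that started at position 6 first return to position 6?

10

Follow position 6 under repeated out-shuffles:
6 → 1 → 2 → 4 → 8 → 5 → 10 → 9 → 7 → 3 → 6
It first returns after 10 out-shuffles.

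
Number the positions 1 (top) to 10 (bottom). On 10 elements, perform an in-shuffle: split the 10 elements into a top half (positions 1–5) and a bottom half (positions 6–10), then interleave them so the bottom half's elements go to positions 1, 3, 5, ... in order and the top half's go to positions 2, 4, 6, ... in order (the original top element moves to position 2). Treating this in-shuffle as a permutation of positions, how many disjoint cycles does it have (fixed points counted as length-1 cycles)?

Trace each unvisited position around until it returns:
(1 2 4 8 5 10 9 7 3 6)
1 cycle in total.

1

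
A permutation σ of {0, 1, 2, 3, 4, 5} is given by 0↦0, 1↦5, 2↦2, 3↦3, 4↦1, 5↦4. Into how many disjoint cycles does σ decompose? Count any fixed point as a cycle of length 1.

4

Cycle decomposition: (0) (1 5 4) (2) (3).
4 cycles.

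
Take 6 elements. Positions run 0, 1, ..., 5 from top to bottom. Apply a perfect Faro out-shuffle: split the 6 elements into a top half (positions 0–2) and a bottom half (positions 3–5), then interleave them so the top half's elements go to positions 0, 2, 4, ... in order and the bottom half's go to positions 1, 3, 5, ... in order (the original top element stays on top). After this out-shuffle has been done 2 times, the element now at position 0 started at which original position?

0

Work backwards from position 0, undoing one out-shuffle at a time:
0 ← 0 ← 0
So the element now at position 0 started at position 0.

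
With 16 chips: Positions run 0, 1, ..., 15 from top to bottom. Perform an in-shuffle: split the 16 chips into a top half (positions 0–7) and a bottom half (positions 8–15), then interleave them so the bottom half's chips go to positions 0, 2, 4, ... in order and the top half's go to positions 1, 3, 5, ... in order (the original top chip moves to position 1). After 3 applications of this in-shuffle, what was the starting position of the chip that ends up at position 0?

Work backwards from position 0, undoing one in-shuffle at a time:
0 ← 8 ← 12 ← 14
So the chip now at position 0 started at position 14.

14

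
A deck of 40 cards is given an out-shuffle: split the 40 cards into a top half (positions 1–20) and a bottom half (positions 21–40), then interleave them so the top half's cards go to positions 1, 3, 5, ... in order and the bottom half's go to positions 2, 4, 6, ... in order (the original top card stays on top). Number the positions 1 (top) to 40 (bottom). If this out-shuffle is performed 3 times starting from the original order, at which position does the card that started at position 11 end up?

3

Track the card's position through each out-shuffle:
11 → 21 → 2 → 3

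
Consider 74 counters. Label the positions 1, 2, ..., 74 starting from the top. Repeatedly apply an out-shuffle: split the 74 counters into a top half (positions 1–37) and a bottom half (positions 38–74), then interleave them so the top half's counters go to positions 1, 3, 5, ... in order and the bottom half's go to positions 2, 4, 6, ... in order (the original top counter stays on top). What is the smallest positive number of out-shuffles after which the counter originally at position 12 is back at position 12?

9

Follow position 12 under repeated out-shuffles:
12 → 23 → 45 → 16 → 31 → 61 → 48 → 22 → 43 → 12
It first returns after 9 out-shuffles.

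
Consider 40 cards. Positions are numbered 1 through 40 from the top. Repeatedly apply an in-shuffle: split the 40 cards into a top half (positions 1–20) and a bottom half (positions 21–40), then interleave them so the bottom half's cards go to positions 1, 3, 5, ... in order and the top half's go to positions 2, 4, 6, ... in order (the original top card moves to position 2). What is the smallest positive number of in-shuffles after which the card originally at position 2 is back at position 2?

Follow position 2 under repeated in-shuffles:
2 → 4 → 8 → 16 → 32 → 23 → 5 → 10 → 20 → 40 → 39 → 37 → 33 → 25 → 9 → 18 → 36 → 31 → 21 → 1 → 2
It first returns after 20 in-shuffles.

20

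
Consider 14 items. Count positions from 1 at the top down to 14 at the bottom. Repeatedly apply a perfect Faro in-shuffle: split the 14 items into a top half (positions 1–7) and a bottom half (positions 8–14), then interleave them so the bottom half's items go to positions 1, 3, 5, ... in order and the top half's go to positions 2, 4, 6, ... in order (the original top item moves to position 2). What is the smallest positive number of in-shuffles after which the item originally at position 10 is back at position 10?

Follow position 10 under repeated in-shuffles:
10 → 5 → 10
It first returns after 2 in-shuffles.

2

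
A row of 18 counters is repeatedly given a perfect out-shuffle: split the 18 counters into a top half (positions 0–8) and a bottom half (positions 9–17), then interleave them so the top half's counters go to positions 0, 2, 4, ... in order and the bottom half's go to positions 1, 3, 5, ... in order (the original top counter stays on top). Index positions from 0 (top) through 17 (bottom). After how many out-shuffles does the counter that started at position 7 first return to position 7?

8

Follow position 7 under repeated out-shuffles:
7 → 14 → 11 → 5 → 10 → 3 → 6 → 12 → 7
It first returns after 8 out-shuffles.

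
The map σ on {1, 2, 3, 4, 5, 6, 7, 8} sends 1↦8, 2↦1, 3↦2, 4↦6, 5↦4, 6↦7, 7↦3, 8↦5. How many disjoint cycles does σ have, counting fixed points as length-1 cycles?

Cycle decomposition: (1 8 5 4 6 7 3 2).
1 cycle.

1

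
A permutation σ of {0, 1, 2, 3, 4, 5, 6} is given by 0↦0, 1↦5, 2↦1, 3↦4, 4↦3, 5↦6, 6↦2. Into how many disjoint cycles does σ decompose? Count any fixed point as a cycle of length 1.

3

Cycle decomposition: (0) (1 5 6 2) (3 4).
3 cycles.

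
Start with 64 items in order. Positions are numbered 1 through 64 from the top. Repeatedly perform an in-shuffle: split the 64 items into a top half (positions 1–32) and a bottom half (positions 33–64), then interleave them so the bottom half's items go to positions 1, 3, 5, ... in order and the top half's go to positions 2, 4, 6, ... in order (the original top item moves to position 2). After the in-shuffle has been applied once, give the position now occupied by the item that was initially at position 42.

Track the item's position through each in-shuffle:
42 → 19

19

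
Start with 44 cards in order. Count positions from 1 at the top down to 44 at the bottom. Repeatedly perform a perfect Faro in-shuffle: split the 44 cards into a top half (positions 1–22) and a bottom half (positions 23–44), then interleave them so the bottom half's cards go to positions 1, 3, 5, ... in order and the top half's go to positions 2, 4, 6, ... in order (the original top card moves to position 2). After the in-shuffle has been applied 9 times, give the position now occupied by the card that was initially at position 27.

9

Track the card's position through each in-shuffle:
27 → 9 → 18 → 36 → 27 → 9 → 18 → 36 → 27 → 9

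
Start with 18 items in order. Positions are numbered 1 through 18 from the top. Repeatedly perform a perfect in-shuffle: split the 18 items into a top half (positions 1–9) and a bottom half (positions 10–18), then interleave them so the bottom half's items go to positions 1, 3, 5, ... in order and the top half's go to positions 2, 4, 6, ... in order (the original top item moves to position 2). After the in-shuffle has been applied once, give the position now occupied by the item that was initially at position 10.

Track the item's position through each in-shuffle:
10 → 1

1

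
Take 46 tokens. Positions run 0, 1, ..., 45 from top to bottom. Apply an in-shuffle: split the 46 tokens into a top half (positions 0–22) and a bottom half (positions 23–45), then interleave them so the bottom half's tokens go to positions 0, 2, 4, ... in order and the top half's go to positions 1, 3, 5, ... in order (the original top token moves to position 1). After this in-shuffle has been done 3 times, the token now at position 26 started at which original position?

20

Work backwards from position 26, undoing one in-shuffle at a time:
26 ← 36 ← 41 ← 20
So the token now at position 26 started at position 20.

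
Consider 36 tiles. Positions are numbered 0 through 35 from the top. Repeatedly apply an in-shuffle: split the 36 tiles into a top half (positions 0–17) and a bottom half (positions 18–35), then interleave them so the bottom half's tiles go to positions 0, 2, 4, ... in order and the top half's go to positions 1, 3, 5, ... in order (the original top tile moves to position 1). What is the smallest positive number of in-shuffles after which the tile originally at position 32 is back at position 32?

Follow position 32 under repeated in-shuffles:
32 → 28 → 20 → 4 → 9 → 19 → 2 → 5 → ... → 32 (length 36)
It first returns after 36 in-shuffles.

36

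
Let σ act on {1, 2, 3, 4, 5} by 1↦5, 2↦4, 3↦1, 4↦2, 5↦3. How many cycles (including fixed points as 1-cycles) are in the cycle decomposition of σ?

Cycle decomposition: (1 5 3) (2 4).
2 cycles.

2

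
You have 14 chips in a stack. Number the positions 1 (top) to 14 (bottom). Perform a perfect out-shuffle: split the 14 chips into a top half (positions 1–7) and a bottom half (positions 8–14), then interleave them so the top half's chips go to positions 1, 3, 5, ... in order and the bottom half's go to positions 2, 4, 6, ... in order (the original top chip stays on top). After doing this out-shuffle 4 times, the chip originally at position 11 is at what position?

Track the chip's position through each out-shuffle:
11 → 8 → 2 → 3 → 5

5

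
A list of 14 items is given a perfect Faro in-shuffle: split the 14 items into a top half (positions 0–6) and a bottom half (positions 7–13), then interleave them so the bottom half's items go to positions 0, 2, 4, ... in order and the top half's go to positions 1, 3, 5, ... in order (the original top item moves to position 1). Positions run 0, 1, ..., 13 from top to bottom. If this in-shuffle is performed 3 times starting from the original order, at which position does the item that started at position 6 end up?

Track the item's position through each in-shuffle:
6 → 13 → 12 → 10

10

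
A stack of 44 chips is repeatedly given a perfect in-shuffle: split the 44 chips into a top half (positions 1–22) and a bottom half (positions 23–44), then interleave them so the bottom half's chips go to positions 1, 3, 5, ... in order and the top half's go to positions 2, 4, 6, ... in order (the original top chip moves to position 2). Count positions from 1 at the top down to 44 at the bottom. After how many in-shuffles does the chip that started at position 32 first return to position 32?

Follow position 32 under repeated in-shuffles:
32 → 19 → 38 → 31 → 17 → 34 → 23 → 1 → 2 → 4 → 8 → 16 → 32
It first returns after 12 in-shuffles.

12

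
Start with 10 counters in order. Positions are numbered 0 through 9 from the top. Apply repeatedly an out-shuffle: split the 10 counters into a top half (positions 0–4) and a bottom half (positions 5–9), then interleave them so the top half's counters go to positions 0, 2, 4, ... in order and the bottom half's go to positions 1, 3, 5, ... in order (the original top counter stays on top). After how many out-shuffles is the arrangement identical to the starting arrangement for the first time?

The out-shuffle permutes the 10 positions with cycle lengths [1, 1, 2, 6].
Every counter is home exactly when every cycle has completed a whole number of laps, i.e. after lcm(1, 2, 6) = 6 out-shuffles.

6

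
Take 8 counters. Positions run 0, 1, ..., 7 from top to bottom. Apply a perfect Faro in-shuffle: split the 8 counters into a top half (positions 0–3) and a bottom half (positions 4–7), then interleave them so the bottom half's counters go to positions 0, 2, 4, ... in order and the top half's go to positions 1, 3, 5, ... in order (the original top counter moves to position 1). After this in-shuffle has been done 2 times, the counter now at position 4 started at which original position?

7

Work backwards from position 4, undoing one in-shuffle at a time:
4 ← 6 ← 7
So the counter now at position 4 started at position 7.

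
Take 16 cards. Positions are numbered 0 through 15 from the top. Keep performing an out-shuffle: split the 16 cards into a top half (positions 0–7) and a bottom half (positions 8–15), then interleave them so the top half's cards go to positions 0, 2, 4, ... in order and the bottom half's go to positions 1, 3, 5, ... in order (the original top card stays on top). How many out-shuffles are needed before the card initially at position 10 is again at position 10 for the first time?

2

Follow position 10 under repeated out-shuffles:
10 → 5 → 10
It first returns after 2 out-shuffles.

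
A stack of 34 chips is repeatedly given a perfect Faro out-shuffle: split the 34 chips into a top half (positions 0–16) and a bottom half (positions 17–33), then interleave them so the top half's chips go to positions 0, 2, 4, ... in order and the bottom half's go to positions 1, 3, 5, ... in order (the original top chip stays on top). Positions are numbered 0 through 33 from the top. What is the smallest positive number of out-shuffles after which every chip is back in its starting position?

10

The out-shuffle permutes the 34 positions with cycle lengths [1, 1, 2, 10, 10, 10].
Every chip is home exactly when every cycle has completed a whole number of laps, i.e. after lcm(1, 2, 10) = 10 out-shuffles.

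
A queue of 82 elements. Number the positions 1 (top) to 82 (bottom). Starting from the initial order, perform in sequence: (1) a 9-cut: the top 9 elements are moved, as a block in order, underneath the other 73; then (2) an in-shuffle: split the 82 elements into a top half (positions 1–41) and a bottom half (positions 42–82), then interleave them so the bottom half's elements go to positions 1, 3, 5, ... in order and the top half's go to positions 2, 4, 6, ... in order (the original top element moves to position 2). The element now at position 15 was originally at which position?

58

Undo the operations in reverse order, starting from position 15:
  undo op 2 (in-shuffle, from bottom half): 15 ← 49
  undo op 1 (cut 9): 49 ← 58
So the element at position 15 came from original position 58.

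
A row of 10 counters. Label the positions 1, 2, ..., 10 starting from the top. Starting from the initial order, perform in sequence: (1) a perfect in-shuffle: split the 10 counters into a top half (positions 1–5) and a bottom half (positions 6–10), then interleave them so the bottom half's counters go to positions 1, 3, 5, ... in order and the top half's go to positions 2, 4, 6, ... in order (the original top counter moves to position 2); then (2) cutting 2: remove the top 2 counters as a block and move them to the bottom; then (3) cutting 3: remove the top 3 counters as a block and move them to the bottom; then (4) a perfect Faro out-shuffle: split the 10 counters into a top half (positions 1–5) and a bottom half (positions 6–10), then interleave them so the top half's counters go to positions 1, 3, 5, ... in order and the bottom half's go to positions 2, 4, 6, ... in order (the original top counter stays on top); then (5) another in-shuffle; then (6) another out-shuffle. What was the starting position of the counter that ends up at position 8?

Undo the operations in reverse order, starting from position 8:
  undo op 6 (out-shuffle, from bottom half): 8 ← 9
  undo op 5 (in-shuffle, from bottom half): 9 ← 10
  undo op 4 (out-shuffle, from bottom half): 10 ← 10
  undo op 3 (cut 3): 10 ← 3
  undo op 2 (cut 2): 3 ← 5
  undo op 1 (in-shuffle, from bottom half): 5 ← 8
So the counter at position 8 came from original position 8.

8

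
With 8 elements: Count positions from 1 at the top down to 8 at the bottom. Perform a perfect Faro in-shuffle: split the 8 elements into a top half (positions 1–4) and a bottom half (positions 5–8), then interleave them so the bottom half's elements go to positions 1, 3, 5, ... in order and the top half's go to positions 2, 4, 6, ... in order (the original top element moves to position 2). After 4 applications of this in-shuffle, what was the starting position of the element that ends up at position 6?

Work backwards from position 6, undoing one in-shuffle at a time:
6 ← 3 ← 6 ← 3 ← 6
So the element now at position 6 started at position 6.

6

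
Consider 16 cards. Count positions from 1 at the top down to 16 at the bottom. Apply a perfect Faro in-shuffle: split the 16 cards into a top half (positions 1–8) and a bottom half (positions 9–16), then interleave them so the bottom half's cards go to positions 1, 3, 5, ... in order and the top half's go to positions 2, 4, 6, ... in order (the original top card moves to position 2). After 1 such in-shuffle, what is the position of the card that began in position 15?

Track the card's position through each in-shuffle:
15 → 13

13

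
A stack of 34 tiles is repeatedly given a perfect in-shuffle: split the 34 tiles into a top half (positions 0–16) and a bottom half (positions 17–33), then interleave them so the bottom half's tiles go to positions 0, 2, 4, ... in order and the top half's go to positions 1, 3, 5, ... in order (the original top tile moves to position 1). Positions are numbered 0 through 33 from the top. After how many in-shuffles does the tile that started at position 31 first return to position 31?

Follow position 31 under repeated in-shuffles:
31 → 28 → 22 → 10 → 21 → 8 → 17 → 0 → 1 → 3 → 7 → 15 → 31
It first returns after 12 in-shuffles.

12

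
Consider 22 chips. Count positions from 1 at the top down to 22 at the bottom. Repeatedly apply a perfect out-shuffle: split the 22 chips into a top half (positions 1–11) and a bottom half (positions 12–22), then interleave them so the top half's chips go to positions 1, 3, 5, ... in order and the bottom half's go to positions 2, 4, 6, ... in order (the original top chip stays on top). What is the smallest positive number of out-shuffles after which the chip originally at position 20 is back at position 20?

Follow position 20 under repeated out-shuffles:
20 → 18 → 14 → 6 → 11 → 21 → 20
It first returns after 6 out-shuffles.

6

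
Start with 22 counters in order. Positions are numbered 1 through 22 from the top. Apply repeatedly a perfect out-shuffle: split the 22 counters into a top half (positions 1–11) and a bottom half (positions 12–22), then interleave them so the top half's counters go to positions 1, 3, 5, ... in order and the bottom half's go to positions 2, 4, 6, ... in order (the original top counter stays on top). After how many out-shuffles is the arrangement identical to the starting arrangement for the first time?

The out-shuffle permutes the 22 positions with cycle lengths [1, 1, 2, 3, 3, 6, 6].
Every counter is home exactly when every cycle has completed a whole number of laps, i.e. after lcm(1, 2, 3, 6) = 6 out-shuffles.

6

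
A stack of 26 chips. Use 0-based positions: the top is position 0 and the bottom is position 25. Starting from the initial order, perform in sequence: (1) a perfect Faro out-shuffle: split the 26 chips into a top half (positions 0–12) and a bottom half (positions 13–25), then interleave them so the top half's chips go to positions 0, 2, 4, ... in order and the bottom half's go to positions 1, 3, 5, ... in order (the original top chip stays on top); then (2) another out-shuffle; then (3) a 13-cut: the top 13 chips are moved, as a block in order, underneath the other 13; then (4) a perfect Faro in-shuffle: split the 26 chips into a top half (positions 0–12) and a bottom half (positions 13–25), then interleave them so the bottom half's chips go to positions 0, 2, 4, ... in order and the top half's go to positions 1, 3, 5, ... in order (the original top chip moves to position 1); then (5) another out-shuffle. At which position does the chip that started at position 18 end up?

Track the chip from position 18 forward through each operation:
  after op 1 (out-shuffle): 18 → 11
  after op 2 (out-shuffle): 11 → 22
  after op 3 (cut 13): 22 → 9
  after op 4 (in-shuffle): 9 → 19
  after op 5 (out-shuffle): 19 → 13

13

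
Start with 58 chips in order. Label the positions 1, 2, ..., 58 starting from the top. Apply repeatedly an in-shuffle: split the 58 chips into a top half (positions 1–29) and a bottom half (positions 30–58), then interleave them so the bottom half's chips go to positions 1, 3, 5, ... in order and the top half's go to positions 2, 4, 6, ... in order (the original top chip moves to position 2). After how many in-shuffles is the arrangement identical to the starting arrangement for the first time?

58

The in-shuffle permutes the 58 positions with cycle lengths [58].
Every chip is home exactly when every cycle has completed a whole number of laps, i.e. after lcm(58) = 58 in-shuffles.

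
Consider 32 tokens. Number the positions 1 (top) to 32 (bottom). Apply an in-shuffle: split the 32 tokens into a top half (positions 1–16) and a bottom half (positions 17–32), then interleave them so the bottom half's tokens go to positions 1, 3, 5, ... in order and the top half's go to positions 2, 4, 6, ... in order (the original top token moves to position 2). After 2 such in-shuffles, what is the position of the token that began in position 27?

9

Track the token's position through each in-shuffle:
27 → 21 → 9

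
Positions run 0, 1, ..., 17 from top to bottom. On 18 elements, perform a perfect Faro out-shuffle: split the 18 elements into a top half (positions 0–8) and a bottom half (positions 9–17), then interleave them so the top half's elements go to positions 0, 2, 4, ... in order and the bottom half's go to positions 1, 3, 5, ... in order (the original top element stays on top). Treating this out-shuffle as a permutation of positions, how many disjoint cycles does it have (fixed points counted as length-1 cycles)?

4

Trace each unvisited position around until it returns:
(0) (1 2 4 8 16 15 13 9) (3 6 12 7 14 11 5 10) (17)
4 cycles in total.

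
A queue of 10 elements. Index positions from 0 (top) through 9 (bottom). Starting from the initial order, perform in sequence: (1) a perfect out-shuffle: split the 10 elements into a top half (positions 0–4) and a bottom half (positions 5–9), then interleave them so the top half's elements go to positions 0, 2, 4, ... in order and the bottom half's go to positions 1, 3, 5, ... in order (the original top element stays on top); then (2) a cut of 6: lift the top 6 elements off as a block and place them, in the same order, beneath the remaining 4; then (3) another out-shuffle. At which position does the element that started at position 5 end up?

Track the element from position 5 forward through each operation:
  after op 1 (out-shuffle): 5 → 1
  after op 2 (cut 6): 1 → 5
  after op 3 (out-shuffle): 5 → 1

1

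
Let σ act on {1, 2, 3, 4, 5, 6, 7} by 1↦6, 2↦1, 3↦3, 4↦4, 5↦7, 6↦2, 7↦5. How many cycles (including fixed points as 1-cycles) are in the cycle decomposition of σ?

4

Cycle decomposition: (1 6 2) (3) (4) (5 7).
4 cycles.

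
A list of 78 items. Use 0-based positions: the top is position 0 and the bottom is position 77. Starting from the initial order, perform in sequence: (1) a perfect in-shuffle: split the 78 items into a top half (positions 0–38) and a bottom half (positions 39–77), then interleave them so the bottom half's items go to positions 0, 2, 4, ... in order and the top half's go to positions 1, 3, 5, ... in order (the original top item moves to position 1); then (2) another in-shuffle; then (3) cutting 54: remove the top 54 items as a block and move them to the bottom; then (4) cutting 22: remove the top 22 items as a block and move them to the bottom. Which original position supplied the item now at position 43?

49

Undo the operations in reverse order, starting from position 43:
  undo op 4 (cut 22): 43 ← 65
  undo op 3 (cut 54): 65 ← 41
  undo op 2 (in-shuffle, from top half): 41 ← 20
  undo op 1 (in-shuffle, from bottom half): 20 ← 49
So the item at position 43 came from original position 49.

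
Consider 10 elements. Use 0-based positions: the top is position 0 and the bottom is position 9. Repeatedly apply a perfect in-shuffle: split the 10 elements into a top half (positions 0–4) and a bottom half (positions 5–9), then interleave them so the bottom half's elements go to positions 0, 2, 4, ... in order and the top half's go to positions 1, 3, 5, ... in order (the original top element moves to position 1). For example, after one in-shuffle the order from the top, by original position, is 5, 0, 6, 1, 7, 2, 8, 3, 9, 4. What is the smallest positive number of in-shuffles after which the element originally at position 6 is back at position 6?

Follow position 6 under repeated in-shuffles:
6 → 2 → 5 → 0 → 1 → 3 → 7 → 4 → 9 → 8 → 6
It first returns after 10 in-shuffles.

10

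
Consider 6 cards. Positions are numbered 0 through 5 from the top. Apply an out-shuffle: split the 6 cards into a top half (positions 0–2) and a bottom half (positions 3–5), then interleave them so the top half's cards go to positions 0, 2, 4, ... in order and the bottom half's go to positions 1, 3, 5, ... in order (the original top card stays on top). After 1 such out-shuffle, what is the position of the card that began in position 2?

4

Track the card's position through each out-shuffle:
2 → 4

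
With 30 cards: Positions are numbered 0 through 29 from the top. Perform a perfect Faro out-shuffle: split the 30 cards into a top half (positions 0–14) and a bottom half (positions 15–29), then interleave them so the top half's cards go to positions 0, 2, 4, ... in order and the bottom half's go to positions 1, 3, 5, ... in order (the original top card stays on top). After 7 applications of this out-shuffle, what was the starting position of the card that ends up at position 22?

26

Work backwards from position 22, undoing one out-shuffle at a time:
22 ← 11 ← 20 ← 10 ← 5 ← 17 ← 23 ← 26
So the card now at position 22 started at position 26.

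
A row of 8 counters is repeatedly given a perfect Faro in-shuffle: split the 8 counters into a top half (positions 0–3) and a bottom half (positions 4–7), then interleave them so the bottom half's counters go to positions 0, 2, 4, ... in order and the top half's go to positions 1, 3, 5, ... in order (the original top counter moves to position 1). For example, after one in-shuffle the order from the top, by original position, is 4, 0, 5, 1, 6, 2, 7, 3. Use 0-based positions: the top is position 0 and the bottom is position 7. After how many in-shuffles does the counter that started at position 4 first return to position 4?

6

Follow position 4 under repeated in-shuffles:
4 → 0 → 1 → 3 → 7 → 6 → 4
It first returns after 6 in-shuffles.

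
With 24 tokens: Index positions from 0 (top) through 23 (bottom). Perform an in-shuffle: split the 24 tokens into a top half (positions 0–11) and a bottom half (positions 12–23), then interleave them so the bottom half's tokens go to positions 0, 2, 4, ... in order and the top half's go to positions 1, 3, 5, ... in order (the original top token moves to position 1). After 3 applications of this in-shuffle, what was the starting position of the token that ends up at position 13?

7

Work backwards from position 13, undoing one in-shuffle at a time:
13 ← 6 ← 15 ← 7
So the token now at position 13 started at position 7.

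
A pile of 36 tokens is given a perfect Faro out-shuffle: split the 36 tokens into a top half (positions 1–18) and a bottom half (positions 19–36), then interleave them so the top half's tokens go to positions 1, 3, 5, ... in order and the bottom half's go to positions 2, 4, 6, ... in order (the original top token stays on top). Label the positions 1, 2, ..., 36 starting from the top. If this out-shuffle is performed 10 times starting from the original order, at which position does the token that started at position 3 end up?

19

Track the token's position through each out-shuffle:
3 → 5 → 9 → 17 → 33 → 30 → 24 → 12 → 23 → 10 → 19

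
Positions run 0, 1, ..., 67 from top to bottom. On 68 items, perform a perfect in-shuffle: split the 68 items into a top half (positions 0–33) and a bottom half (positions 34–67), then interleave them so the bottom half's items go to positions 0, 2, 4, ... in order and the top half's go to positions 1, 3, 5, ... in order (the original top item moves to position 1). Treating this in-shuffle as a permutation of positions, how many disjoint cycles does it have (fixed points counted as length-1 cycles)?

5

Trace each unvisited position around until it returns:
(0 1 3 7 15 31 ... len 22) (2 5 11 23 47 26 ... len 11) (4 9 19 39 10 21 ... len 22) (14 29 59 50 32 65 ... len 11) (22 45)
5 cycles in total.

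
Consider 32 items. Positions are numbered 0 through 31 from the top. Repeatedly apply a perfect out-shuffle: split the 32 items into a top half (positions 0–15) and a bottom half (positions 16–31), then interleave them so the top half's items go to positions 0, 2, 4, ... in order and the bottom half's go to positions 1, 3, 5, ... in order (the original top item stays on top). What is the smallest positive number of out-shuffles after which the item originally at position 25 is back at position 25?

5

Follow position 25 under repeated out-shuffles:
25 → 19 → 7 → 14 → 28 → 25
It first returns after 5 out-shuffles.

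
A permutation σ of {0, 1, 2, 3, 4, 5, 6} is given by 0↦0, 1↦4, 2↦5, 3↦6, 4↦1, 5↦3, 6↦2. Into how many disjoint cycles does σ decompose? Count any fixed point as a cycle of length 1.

3

Cycle decomposition: (0) (1 4) (2 5 3 6).
3 cycles.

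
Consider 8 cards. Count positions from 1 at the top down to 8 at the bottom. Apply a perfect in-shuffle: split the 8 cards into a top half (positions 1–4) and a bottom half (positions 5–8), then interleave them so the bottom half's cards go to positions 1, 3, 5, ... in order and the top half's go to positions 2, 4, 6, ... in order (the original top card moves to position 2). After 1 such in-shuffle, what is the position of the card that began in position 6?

3

Track the card's position through each in-shuffle:
6 → 3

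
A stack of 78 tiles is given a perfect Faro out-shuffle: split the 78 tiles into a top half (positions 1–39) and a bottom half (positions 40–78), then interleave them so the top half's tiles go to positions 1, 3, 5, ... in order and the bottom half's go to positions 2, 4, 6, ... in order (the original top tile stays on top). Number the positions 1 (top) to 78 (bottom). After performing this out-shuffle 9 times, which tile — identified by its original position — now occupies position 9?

72

Work backwards from position 9, undoing one out-shuffle at a time:
9 ← 5 ← 3 ← 2 ← 40 ← 59 ← 30 ← 54 ← 66 ← 72
So the tile now at position 9 started at position 72.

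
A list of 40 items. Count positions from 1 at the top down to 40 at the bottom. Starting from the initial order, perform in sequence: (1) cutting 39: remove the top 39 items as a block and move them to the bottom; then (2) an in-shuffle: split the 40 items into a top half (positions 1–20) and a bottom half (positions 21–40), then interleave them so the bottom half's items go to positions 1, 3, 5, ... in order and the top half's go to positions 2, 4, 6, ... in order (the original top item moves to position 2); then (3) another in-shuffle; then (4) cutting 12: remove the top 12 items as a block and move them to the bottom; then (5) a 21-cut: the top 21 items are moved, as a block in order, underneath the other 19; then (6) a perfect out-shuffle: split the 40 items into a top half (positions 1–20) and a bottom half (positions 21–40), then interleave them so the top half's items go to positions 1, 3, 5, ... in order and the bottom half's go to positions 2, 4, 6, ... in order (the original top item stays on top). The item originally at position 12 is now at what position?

Track the item from position 12 forward through each operation:
  after op 1 (cut 39): 12 → 13
  after op 2 (in-shuffle): 13 → 26
  after op 3 (in-shuffle): 26 → 11
  after op 4 (cut 12): 11 → 39
  after op 5 (cut 21): 39 → 18
  after op 6 (out-shuffle): 18 → 35

35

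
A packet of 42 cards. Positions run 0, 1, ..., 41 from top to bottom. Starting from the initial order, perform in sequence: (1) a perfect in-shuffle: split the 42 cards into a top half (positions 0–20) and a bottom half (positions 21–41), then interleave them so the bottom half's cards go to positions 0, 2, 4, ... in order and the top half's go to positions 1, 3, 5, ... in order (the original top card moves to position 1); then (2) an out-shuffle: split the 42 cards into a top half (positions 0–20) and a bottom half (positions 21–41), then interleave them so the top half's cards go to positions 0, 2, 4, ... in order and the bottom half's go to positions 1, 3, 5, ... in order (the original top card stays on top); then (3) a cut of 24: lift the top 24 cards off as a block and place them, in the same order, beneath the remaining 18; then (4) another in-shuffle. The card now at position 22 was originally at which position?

Undo the operations in reverse order, starting from position 22:
  undo op 4 (in-shuffle, from bottom half): 22 ← 32
  undo op 3 (cut 24): 32 ← 14
  undo op 2 (out-shuffle, from top half): 14 ← 7
  undo op 1 (in-shuffle, from top half): 7 ← 3
So the card at position 22 came from original position 3.

3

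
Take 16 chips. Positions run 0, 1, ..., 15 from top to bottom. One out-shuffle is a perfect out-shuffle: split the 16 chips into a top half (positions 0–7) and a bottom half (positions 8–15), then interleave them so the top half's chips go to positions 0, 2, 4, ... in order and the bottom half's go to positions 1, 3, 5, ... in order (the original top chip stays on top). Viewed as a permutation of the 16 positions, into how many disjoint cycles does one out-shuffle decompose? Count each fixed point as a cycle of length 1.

Trace each unvisited position around until it returns:
(0) (1 2 4 8) (3 6 12 9) (5 10) (7 14 13 11) (15)
6 cycles in total.

6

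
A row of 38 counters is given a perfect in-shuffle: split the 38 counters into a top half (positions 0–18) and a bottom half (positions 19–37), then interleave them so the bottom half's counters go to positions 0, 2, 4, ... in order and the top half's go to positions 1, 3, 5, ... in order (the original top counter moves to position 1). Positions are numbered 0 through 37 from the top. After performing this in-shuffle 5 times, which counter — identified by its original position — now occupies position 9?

Work backwards from position 9, undoing one in-shuffle at a time:
9 ← 4 ← 21 ← 10 ← 24 ← 31
So the counter now at position 9 started at position 31.

31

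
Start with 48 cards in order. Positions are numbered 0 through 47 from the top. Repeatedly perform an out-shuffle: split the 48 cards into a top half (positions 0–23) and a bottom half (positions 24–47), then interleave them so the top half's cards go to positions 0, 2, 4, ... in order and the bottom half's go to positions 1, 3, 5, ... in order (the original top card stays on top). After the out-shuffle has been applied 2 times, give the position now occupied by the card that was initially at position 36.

Track the card's position through each out-shuffle:
36 → 25 → 3

3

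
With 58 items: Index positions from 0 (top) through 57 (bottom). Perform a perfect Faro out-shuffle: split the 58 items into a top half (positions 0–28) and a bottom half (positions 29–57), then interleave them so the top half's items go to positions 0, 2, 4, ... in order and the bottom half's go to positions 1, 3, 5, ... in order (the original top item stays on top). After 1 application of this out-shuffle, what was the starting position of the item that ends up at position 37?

Work backwards from position 37, undoing one out-shuffle at a time:
37 ← 47
So the item now at position 37 started at position 47.

47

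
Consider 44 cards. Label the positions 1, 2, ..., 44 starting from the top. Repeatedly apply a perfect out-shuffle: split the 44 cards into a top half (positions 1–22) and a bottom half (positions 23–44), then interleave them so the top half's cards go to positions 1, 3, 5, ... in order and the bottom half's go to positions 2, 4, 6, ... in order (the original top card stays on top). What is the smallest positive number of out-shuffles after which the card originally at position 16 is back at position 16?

Follow position 16 under repeated out-shuffles:
16 → 31 → 18 → 35 → 26 → 8 → 15 → 29 → 14 → 27 → 10 → 19 → 37 → 30 → 16
It first returns after 14 out-shuffles.

14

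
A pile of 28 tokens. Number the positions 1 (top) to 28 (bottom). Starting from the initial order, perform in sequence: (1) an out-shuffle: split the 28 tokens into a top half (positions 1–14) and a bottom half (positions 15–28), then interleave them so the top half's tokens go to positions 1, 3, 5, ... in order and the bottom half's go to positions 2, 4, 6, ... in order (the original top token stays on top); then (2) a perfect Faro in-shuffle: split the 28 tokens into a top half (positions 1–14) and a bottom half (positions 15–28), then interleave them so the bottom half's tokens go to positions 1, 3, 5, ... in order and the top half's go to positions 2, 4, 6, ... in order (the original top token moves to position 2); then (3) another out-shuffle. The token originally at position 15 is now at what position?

7

Track the token from position 15 forward through each operation:
  after op 1 (out-shuffle): 15 → 2
  after op 2 (in-shuffle): 2 → 4
  after op 3 (out-shuffle): 4 → 7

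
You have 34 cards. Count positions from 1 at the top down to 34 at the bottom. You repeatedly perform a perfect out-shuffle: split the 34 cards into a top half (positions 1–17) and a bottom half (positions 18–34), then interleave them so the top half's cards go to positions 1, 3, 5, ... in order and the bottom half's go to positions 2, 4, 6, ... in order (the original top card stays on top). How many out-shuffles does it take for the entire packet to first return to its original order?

The out-shuffle permutes the 34 positions with cycle lengths [1, 1, 2, 10, 10, 10].
Every card is home exactly when every cycle has completed a whole number of laps, i.e. after lcm(1, 2, 10) = 10 out-shuffles.

10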